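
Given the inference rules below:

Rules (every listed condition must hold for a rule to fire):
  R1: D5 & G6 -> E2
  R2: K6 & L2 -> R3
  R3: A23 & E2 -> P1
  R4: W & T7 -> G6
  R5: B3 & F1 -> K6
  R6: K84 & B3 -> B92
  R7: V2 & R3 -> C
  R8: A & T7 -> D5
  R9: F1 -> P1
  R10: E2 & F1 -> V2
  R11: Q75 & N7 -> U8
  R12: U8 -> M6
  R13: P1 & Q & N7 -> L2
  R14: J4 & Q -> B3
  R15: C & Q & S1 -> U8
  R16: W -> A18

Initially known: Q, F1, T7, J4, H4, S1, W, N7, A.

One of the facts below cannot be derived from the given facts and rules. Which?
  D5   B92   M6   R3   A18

[1] R4 [W & T7 -> G6]; R8 [A & T7 -> D5]; R9 [F1 -> P1]; R14 [J4 & Q -> B3]; R16 [W -> A18]. ⇒ new: G6, D5, P1, B3, A18.
[2] R1 [D5 & G6 -> E2]; R5 [B3 & F1 -> K6]; R13 [P1 & Q & N7 -> L2]. ⇒ new: E2, K6, L2.
[3] R2 [K6 & L2 -> R3]; R10 [E2 & F1 -> V2]. ⇒ new: R3, V2.
[4] R7 [V2 & R3 -> C]. ⇒ new: C.
[5] R15 [C & Q & S1 -> U8]. ⇒ new: U8.
[6] R12 [U8 -> M6]. ⇒ new: M6.
Derived: M6 (round 6), R3 (round 3), A18 (round 1), D5 (round 1). B92 never appears in any round.

B92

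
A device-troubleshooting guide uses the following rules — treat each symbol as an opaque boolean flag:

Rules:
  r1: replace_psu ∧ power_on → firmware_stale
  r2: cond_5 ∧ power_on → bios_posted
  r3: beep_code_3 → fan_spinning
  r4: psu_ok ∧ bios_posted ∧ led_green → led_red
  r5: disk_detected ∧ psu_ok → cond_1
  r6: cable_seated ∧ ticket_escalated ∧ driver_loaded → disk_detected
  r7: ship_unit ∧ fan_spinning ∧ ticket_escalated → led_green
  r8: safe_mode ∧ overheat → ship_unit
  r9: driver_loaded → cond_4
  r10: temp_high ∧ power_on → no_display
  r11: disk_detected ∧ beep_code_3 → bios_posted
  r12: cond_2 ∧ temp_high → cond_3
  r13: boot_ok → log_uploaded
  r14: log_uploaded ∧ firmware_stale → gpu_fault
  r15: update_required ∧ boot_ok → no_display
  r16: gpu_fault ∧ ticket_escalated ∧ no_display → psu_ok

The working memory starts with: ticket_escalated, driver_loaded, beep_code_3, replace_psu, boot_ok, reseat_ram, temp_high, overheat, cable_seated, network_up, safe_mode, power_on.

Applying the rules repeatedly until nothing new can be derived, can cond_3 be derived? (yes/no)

Round 1: r1 [replace_psu ∧ power_on → firmware_stale]; r3 [beep_code_3 → fan_spinning]; r6 [cable_seated ∧ ticket_escalated ∧ driver_loaded → disk_detected]; r8 [safe_mode ∧ overheat → ship_unit]; r9 [driver_loaded → cond_4]; r10 [temp_high ∧ power_on → no_display]; r13 [boot_ok → log_uploaded]. Adds firmware_stale, fan_spinning, disk_detected, ship_unit, cond_4, no_display, log_uploaded.
Round 2: r7 [ship_unit ∧ fan_spinning ∧ ticket_escalated → led_green]; r11 [disk_detected ∧ beep_code_3 → bios_posted]; r14 [log_uploaded ∧ firmware_stale → gpu_fault]. Adds led_green, bios_posted, gpu_fault.
Round 3: r16 [gpu_fault ∧ ticket_escalated ∧ no_display → psu_ok]. Adds psu_ok.
Round 4: r4 [psu_ok ∧ bios_posted ∧ led_green → led_red]; r5 [disk_detected ∧ psu_ok → cond_1]. Adds led_red, cond_1.
Fixed point reached. cond_3 is concluded only by r12; r12 needs cond_2 (never derived).

no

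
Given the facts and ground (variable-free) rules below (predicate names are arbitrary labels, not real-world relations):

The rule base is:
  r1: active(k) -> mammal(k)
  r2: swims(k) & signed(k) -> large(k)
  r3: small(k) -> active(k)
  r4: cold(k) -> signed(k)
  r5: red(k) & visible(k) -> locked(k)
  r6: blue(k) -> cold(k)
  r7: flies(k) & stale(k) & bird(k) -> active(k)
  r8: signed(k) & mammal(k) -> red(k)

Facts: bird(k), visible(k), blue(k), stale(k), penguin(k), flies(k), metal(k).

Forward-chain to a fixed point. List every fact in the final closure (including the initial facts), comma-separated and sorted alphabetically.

Round 1 — r6, r7, derive cold(k), active(k).
Round 2 — r1, r4, derive mammal(k), signed(k).
Round 3 — r8, derive red(k).
Round 4 — r5, derive locked(k).

active(k), bird(k), blue(k), cold(k), flies(k), locked(k), mammal(k), metal(k), penguin(k), red(k), signed(k), stale(k), visible(k)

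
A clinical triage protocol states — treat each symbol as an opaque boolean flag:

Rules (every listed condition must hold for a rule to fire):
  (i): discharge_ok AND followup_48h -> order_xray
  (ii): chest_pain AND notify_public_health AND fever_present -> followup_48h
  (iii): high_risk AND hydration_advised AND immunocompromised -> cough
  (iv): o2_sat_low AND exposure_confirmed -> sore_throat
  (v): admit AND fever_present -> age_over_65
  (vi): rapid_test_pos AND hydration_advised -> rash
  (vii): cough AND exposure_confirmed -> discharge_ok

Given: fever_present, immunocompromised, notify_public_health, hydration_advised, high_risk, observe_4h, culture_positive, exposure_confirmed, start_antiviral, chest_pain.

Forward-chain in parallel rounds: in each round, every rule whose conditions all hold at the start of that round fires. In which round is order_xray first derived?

3

Round 1 — (ii), (iii), derive followup_48h, cough.
Round 2 — (vii), derive discharge_ok.
Round 3 — (i), derive order_xray.
order_xray first appears in round 3.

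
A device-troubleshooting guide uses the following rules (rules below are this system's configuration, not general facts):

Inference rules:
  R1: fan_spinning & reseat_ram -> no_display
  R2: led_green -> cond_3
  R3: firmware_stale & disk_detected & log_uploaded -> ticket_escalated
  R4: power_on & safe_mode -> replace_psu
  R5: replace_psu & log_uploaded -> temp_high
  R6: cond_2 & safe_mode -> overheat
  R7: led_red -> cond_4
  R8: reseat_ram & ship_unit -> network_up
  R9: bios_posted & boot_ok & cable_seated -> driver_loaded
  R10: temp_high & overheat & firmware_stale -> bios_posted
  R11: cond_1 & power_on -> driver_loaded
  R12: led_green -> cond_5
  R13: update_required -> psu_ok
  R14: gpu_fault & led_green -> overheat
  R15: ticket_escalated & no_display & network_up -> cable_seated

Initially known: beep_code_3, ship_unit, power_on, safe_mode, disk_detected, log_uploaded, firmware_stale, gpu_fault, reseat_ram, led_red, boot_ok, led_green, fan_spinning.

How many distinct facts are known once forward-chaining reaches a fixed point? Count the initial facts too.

[1] R1 [fan_spinning & reseat_ram -> no_display]; R2 [led_green -> cond_3]; R3 [firmware_stale & disk_detected & log_uploaded -> ticket_escalated]; R4 [power_on & safe_mode -> replace_psu]; R7 [led_red -> cond_4]; R8 [reseat_ram & ship_unit -> network_up]; R12 [led_green -> cond_5]; R14 [gpu_fault & led_green -> overheat]. ⇒ new: no_display, cond_3, ticket_escalated, replace_psu, cond_4, network_up, cond_5, overheat.
[2] R5 [replace_psu & log_uploaded -> temp_high]; R15 [ticket_escalated & no_display & network_up -> cable_seated]. ⇒ new: temp_high, cable_seated.
[3] R10 [temp_high & overheat & firmware_stale -> bios_posted]. ⇒ new: bios_posted.
[4] R9 [bios_posted & boot_ok & cable_seated -> driver_loaded]. ⇒ new: driver_loaded.
Closure: {beep_code_3, bios_posted, boot_ok, cable_seated, cond_3, cond_4, cond_5, disk_detected, driver_loaded, fan_spinning, firmware_stale, gpu_fault, led_green, led_red, log_uploaded, network_up, no_display, overheat, power_on, replace_psu, reseat_ram, safe_mode, ship_unit, temp_high, ticket_escalated} — 25 facts.

25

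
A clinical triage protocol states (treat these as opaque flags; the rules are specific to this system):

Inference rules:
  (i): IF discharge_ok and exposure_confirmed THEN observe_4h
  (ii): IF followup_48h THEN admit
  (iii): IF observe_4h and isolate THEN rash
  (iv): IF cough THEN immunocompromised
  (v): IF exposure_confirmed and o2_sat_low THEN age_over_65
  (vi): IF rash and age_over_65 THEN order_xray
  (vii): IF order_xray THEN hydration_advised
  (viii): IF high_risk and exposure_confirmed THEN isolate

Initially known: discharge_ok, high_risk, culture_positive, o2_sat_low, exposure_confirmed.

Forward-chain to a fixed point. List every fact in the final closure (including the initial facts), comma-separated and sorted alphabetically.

Round 1: (i) [IF discharge_ok and exposure_confirmed THEN observe_4h]; (v) [IF exposure_confirmed and o2_sat_low THEN age_over_65]; (viii) [IF high_risk and exposure_confirmed THEN isolate]. New: observe_4h, age_over_65, isolate.
Round 2: (iii) [IF observe_4h and isolate THEN rash]. New: rash.
Round 3: (vi) [IF rash and age_over_65 THEN order_xray]. New: order_xray.
Round 4: (vii) [IF order_xray THEN hydration_advised]. New: hydration_advised.

age_over_65, culture_positive, discharge_ok, exposure_confirmed, high_risk, hydration_advised, isolate, o2_sat_low, observe_4h, order_xray, rash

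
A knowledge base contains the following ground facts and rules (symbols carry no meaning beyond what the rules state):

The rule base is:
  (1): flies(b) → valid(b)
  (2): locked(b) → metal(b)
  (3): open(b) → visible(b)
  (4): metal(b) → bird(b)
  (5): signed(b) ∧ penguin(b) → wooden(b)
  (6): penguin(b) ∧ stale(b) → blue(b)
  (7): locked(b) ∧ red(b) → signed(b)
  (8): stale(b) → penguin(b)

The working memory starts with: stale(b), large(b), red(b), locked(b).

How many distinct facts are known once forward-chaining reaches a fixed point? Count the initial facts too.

10

Round 1: (2) [locked(b) → metal(b)]; (7) [locked(b) ∧ red(b) → signed(b)]; (8) [stale(b) → penguin(b)]. Adds metal(b), signed(b), penguin(b).
Round 2: (4) [metal(b) → bird(b)]; (5) [signed(b) ∧ penguin(b) → wooden(b)]; (6) [penguin(b) ∧ stale(b) → blue(b)]. Adds bird(b), wooden(b), blue(b).
Closure: {bird(b), blue(b), large(b), locked(b), metal(b), penguin(b), red(b), signed(b), stale(b), wooden(b)} — 10 facts.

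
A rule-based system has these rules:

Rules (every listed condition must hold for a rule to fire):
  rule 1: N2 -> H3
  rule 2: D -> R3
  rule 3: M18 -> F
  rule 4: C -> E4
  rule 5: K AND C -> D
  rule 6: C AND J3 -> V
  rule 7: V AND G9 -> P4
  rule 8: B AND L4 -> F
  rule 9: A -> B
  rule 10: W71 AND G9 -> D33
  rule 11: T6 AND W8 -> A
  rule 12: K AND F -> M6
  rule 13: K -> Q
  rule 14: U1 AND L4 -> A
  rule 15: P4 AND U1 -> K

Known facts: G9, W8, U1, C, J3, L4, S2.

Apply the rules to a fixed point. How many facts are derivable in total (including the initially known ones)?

Round 1: rule 4 [C -> E4]; rule 6 [C AND J3 -> V]; rule 14 [U1 AND L4 -> A]. Adds E4, V, A.
Round 2: rule 7 [V AND G9 -> P4]; rule 9 [A -> B]. Adds P4, B.
Round 3: rule 8 [B AND L4 -> F]; rule 15 [P4 AND U1 -> K]. Adds F, K.
Round 4: rule 5 [K AND C -> D]; rule 12 [K AND F -> M6]; rule 13 [K -> Q]. Adds D, M6, Q.
Round 5: rule 2 [D -> R3]. Adds R3.
Closure: {A, B, C, D, E4, F, G9, J3, K, L4, M6, P4, Q, R3, S2, U1, V, W8} — 18 facts.

18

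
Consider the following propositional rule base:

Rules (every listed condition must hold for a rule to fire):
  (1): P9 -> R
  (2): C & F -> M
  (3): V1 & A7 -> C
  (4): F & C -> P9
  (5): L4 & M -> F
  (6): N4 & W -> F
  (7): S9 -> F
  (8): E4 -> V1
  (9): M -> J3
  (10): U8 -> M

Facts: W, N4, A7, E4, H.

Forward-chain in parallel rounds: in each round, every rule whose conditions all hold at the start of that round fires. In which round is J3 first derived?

4

Round 1: (6) [N4 & W -> F]; (8) [E4 -> V1]. Adds F, V1.
Round 2: (3) [V1 & A7 -> C]. Adds C.
Round 3: (2) [C & F -> M]; (4) [F & C -> P9]. Adds M, P9.
Round 4: (1) [P9 -> R]; (9) [M -> J3]. Adds R, J3.
J3 first appears in round 4.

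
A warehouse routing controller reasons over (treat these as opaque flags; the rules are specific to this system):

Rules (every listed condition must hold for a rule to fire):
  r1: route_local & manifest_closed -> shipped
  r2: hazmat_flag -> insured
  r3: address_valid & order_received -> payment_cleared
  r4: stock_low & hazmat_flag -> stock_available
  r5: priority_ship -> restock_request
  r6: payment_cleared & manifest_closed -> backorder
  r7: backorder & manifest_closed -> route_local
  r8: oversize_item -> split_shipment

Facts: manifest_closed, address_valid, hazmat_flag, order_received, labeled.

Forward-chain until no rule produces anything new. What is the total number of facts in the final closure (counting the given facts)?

10

Round 1: r2 [hazmat_flag -> insured]; r3 [address_valid & order_received -> payment_cleared]. New: insured, payment_cleared.
Round 2: r6 [payment_cleared & manifest_closed -> backorder]. New: backorder.
Round 3: r7 [backorder & manifest_closed -> route_local]. New: route_local.
Round 4: r1 [route_local & manifest_closed -> shipped]. New: shipped.
Closure: {address_valid, backorder, hazmat_flag, insured, labeled, manifest_closed, order_received, payment_cleared, route_local, shipped} — 10 facts.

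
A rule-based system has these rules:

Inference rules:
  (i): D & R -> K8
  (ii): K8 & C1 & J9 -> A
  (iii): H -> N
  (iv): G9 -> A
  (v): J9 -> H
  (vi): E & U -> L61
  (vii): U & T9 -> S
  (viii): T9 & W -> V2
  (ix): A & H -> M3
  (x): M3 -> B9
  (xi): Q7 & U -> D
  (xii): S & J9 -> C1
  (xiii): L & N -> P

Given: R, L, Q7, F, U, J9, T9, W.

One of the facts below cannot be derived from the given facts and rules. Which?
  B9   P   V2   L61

Round 1 fires (v), (vii), (viii), (xi), giving H, S, V2, D.
Round 2 fires (i), (iii), (xii), giving K8, N, C1.
Round 3 fires (ii), (xiii), giving A, P.
Round 4 fires (ix), giving M3.
Round 5 fires (x), giving B9.
Derived: B9 (round 5), P (round 3), V2 (round 1). L61 never appears in any round.

L61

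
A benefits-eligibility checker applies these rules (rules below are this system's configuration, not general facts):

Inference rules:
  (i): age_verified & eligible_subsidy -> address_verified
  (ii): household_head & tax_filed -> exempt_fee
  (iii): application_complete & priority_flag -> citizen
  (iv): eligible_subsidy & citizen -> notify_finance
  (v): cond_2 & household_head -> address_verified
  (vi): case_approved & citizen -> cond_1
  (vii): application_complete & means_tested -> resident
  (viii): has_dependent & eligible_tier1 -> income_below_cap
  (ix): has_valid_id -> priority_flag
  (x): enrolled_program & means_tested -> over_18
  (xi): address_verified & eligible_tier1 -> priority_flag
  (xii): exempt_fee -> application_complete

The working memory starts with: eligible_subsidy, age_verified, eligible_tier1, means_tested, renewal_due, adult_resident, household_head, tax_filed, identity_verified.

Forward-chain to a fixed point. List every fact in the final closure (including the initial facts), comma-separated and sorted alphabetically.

address_verified, adult_resident, age_verified, application_complete, citizen, eligible_subsidy, eligible_tier1, exempt_fee, household_head, identity_verified, means_tested, notify_finance, priority_flag, renewal_due, resident, tax_filed

Round 1: (i) [age_verified & eligible_subsidy -> address_verified]; (ii) [household_head & tax_filed -> exempt_fee]. New: address_verified, exempt_fee.
Round 2: (xi) [address_verified & eligible_tier1 -> priority_flag]; (xii) [exempt_fee -> application_complete]. New: priority_flag, application_complete.
Round 3: (iii) [application_complete & priority_flag -> citizen]; (vii) [application_complete & means_tested -> resident]. New: citizen, resident.
Round 4: (iv) [eligible_subsidy & citizen -> notify_finance]. New: notify_finance.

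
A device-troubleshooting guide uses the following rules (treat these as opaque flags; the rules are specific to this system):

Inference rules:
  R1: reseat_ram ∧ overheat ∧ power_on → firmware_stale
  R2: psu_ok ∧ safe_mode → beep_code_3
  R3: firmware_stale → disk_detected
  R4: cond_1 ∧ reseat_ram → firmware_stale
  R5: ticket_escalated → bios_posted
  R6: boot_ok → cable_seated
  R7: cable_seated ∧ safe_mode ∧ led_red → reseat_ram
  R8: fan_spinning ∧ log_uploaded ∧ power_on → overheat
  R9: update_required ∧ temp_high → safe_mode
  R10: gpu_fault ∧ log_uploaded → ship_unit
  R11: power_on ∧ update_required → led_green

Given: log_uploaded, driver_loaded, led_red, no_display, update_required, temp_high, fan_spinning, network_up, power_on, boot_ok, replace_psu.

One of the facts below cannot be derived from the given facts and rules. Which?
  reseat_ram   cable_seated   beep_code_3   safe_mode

beep_code_3

[1] R6 [boot_ok → cable_seated]; R8 [fan_spinning ∧ log_uploaded ∧ power_on → overheat]; R9 [update_required ∧ temp_high → safe_mode]; R11 [power_on ∧ update_required → led_green]. ⇒ new: cable_seated, overheat, safe_mode, led_green.
[2] R7 [cable_seated ∧ safe_mode ∧ led_red → reseat_ram]. ⇒ new: reseat_ram.
[3] R1 [reseat_ram ∧ overheat ∧ power_on → firmware_stale]. ⇒ new: firmware_stale.
[4] R3 [firmware_stale → disk_detected]. ⇒ new: disk_detected.
Derived: cable_seated (round 1), safe_mode (round 1), reseat_ram (round 2). beep_code_3 never appears in any round.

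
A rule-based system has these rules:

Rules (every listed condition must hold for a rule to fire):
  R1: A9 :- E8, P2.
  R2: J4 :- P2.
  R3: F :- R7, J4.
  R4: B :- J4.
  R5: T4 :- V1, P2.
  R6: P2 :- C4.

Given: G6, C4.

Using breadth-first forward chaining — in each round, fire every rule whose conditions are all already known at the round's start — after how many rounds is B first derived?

Round 1 — R6, derive P2.
Round 2 — R2, derive J4.
Round 3 — R4, derive B.
B first appears in round 3.

3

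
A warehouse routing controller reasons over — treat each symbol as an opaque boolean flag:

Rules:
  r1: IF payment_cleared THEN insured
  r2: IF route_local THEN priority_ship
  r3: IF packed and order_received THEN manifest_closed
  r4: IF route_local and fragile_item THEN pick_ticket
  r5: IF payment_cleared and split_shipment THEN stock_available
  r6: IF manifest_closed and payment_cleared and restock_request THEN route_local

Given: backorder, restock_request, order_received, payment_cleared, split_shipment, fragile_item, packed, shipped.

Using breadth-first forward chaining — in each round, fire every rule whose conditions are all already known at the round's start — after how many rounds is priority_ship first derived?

Round 1: r1 [IF payment_cleared THEN insured]; r3 [IF packed and order_received THEN manifest_closed]; r5 [IF payment_cleared and split_shipment THEN stock_available]. Adds insured, manifest_closed, stock_available.
Round 2: r6 [IF manifest_closed and payment_cleared and restock_request THEN route_local]. Adds route_local.
Round 3: r2 [IF route_local THEN priority_ship]; r4 [IF route_local and fragile_item THEN pick_ticket]. Adds priority_ship, pick_ticket.
priority_ship first appears in round 3.

3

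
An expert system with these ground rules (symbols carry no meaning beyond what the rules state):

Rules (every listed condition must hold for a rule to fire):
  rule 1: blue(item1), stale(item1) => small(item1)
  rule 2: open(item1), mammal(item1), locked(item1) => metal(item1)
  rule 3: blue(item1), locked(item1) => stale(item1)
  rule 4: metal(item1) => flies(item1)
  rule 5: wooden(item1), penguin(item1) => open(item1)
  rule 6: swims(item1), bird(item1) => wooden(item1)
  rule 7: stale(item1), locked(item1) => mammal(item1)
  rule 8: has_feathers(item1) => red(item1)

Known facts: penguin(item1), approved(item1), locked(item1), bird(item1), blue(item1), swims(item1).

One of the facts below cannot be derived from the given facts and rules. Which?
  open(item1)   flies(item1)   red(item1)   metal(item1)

Round 1 fires rule 3, rule 6, giving stale(item1), wooden(item1).
Round 2 fires rule 1, rule 5, rule 7, giving small(item1), open(item1), mammal(item1).
Round 3 fires rule 2, giving metal(item1).
Round 4 fires rule 4, giving flies(item1).
Derived: open(item1) (round 2), flies(item1) (round 4), metal(item1) (round 3). red(item1) never appears in any round.

red(item1)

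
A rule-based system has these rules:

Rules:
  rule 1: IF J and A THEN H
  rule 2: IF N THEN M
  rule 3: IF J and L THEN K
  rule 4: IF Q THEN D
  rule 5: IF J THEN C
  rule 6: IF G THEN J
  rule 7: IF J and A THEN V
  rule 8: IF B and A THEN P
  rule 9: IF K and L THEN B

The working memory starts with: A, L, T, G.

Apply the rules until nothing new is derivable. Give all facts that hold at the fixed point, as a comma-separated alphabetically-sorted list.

A, B, C, G, H, J, K, L, P, T, V

Round 1: rule 6 [IF G THEN J]. New: J.
Round 2: rule 1 [IF J and A THEN H]; rule 3 [IF J and L THEN K]; rule 5 [IF J THEN C]; rule 7 [IF J and A THEN V]. New: H, K, C, V.
Round 3: rule 9 [IF K and L THEN B]. New: B.
Round 4: rule 8 [IF B and A THEN P]. New: P.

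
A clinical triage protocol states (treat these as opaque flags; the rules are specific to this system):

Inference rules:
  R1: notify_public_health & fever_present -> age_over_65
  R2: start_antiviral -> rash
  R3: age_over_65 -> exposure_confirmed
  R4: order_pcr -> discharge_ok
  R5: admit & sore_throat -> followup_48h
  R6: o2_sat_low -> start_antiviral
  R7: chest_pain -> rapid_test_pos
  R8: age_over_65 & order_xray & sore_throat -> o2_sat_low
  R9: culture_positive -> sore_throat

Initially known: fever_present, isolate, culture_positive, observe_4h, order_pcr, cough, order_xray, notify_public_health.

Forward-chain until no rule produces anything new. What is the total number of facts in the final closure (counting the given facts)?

Round 1 fires R1, R4, R9, giving age_over_65, discharge_ok, sore_throat.
Round 2 fires R3, R8, giving exposure_confirmed, o2_sat_low.
Round 3 fires R6, giving start_antiviral.
Round 4 fires R2, giving rash.
Closure: {age_over_65, cough, culture_positive, discharge_ok, exposure_confirmed, fever_present, isolate, notify_public_health, o2_sat_low, observe_4h, order_pcr, order_xray, rash, sore_throat, start_antiviral} — 15 facts.

15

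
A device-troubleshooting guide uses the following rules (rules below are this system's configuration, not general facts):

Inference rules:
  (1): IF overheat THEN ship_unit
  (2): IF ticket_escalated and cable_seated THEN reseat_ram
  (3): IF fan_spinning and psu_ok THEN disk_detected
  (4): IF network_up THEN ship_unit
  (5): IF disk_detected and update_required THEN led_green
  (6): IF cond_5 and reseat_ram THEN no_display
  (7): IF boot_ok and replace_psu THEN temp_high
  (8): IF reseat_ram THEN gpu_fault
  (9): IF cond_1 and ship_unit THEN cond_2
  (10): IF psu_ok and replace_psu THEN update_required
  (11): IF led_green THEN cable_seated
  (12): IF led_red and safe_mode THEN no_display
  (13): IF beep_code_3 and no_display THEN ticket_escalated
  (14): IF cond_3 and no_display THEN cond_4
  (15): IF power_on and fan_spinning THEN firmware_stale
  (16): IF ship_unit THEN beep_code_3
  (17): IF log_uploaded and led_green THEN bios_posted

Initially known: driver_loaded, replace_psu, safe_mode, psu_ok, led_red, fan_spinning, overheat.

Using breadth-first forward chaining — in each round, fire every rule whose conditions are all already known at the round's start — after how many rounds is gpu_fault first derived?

[1] (1) [IF overheat THEN ship_unit]; (3) [IF fan_spinning and psu_ok THEN disk_detected]; (10) [IF psu_ok and replace_psu THEN update_required]; (12) [IF led_red and safe_mode THEN no_display]. ⇒ new: ship_unit, disk_detected, update_required, no_display.
[2] (5) [IF disk_detected and update_required THEN led_green]; (16) [IF ship_unit THEN beep_code_3]. ⇒ new: led_green, beep_code_3.
[3] (11) [IF led_green THEN cable_seated]; (13) [IF beep_code_3 and no_display THEN ticket_escalated]. ⇒ new: cable_seated, ticket_escalated.
[4] (2) [IF ticket_escalated and cable_seated THEN reseat_ram]. ⇒ new: reseat_ram.
[5] (8) [IF reseat_ram THEN gpu_fault]. ⇒ new: gpu_fault.
gpu_fault first appears in round 5.

5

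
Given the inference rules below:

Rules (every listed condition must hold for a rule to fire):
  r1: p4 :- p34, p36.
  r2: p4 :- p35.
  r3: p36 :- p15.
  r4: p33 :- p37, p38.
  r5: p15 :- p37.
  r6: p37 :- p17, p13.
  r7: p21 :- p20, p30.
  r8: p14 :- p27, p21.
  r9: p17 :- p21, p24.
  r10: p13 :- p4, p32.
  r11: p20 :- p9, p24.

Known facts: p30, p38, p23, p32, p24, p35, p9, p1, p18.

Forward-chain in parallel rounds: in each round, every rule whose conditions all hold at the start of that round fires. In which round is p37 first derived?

4

[1] r2 [p4 :- p35.]; r11 [p20 :- p9, p24.]. ⇒ new: p4, p20.
[2] r7 [p21 :- p20, p30.]; r10 [p13 :- p4, p32.]. ⇒ new: p21, p13.
[3] r9 [p17 :- p21, p24.]. ⇒ new: p17.
[4] r6 [p37 :- p17, p13.]. ⇒ new: p37.
p37 first appears in round 4.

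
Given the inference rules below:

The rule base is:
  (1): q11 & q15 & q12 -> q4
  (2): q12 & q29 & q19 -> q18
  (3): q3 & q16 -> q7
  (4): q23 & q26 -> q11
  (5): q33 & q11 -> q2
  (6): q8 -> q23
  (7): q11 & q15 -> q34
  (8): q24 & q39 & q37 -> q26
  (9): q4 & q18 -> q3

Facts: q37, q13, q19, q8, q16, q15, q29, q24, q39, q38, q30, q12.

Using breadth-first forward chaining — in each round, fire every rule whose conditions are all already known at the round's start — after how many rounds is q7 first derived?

Round 1 fires (2), (6), (8), giving q18, q23, q26.
Round 2 fires (4), giving q11.
Round 3 fires (1), (7), giving q4, q34.
Round 4 fires (9), giving q3.
Round 5 fires (3), giving q7.
q7 first appears in round 5.

5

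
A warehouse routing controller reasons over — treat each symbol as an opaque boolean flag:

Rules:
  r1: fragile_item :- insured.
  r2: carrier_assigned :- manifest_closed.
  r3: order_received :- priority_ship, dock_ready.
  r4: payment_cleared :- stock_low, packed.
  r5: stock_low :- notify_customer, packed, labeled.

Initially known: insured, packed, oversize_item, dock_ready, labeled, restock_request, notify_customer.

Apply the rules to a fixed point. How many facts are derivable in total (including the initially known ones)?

10

Round 1 fires r1, r5, giving fragile_item, stock_low.
Round 2 fires r4, giving payment_cleared.
Closure: {dock_ready, fragile_item, insured, labeled, notify_customer, oversize_item, packed, payment_cleared, restock_request, stock_low} — 10 facts.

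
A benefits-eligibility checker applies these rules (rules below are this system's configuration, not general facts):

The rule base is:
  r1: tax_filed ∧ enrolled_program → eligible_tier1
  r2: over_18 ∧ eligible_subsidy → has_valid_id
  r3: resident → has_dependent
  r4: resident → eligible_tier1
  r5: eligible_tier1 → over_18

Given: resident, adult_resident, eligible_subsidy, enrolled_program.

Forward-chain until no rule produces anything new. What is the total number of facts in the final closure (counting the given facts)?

8

Round 1 — r3, r4, derive has_dependent, eligible_tier1.
Round 2 — r5, derive over_18.
Round 3 — r2, derive has_valid_id.
Closure: {adult_resident, eligible_subsidy, eligible_tier1, enrolled_program, has_dependent, has_valid_id, over_18, resident} — 8 facts.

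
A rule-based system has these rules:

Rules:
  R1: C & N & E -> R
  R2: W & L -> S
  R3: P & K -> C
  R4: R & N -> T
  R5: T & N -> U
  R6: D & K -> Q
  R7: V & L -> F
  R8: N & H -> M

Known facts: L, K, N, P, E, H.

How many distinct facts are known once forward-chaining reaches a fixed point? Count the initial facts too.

Round 1: R3 [P & K -> C]; R8 [N & H -> M]. Adds C, M.
Round 2: R1 [C & N & E -> R]. Adds R.
Round 3: R4 [R & N -> T]. Adds T.
Round 4: R5 [T & N -> U]. Adds U.
Closure: {C, E, H, K, L, M, N, P, R, T, U} — 11 facts.

11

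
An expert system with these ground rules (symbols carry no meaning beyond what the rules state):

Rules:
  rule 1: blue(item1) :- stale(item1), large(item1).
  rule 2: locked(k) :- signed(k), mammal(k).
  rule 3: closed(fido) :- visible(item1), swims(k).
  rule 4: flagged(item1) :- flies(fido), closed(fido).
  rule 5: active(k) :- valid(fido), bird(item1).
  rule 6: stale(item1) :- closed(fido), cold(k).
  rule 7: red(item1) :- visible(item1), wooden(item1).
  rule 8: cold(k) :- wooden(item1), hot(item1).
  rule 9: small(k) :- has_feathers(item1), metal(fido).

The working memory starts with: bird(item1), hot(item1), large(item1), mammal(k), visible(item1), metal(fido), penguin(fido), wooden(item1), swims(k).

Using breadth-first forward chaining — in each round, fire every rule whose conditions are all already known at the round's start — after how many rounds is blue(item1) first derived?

Round 1: rule 3 [closed(fido) :- visible(item1), swims(k).]; rule 7 [red(item1) :- visible(item1), wooden(item1).]; rule 8 [cold(k) :- wooden(item1), hot(item1).]. Adds closed(fido), red(item1), cold(k).
Round 2: rule 6 [stale(item1) :- closed(fido), cold(k).]. Adds stale(item1).
Round 3: rule 1 [blue(item1) :- stale(item1), large(item1).]. Adds blue(item1).
blue(item1) first appears in round 3.

3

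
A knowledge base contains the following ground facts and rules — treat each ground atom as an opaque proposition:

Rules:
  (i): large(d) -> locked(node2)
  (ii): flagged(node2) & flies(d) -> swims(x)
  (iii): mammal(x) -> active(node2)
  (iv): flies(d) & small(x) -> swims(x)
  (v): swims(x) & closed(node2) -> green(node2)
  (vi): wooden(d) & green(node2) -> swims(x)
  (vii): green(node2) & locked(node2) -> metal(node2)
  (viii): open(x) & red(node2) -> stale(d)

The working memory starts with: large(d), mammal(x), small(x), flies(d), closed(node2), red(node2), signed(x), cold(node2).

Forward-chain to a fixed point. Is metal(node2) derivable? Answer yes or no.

Round 1 — (i), (iii), (iv), derive locked(node2), active(node2), swims(x).
Round 2 — (v), derive green(node2).
Round 3 — (vii), derive metal(node2).
metal(node2) appears in round 3, so it is derivable.

yes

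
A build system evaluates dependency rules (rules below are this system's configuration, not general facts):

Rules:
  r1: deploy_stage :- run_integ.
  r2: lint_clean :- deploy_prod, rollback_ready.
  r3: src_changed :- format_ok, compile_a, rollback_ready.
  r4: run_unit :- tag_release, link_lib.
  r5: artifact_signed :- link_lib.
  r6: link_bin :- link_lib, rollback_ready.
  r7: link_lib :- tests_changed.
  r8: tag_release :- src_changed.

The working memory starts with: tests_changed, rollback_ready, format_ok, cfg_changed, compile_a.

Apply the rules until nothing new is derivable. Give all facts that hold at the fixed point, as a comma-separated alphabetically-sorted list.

Round 1 — r3, r7, derive src_changed, link_lib.
Round 2 — r5, r6, r8, derive artifact_signed, link_bin, tag_release.
Round 3 — r4, derive run_unit.

artifact_signed, cfg_changed, compile_a, format_ok, link_bin, link_lib, rollback_ready, run_unit, src_changed, tag_release, tests_changed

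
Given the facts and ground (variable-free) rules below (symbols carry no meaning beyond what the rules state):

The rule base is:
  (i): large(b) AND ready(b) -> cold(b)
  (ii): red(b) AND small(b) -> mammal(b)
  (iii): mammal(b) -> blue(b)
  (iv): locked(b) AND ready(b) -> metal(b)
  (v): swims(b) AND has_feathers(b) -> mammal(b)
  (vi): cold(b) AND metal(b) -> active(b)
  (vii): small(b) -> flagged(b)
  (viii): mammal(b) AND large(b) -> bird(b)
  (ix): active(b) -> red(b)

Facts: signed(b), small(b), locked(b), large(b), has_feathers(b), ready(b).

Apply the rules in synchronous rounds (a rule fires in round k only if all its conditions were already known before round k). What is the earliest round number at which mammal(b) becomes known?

4

Round 1: (i) [large(b) AND ready(b) -> cold(b)]; (iv) [locked(b) AND ready(b) -> metal(b)]; (vii) [small(b) -> flagged(b)]. Adds cold(b), metal(b), flagged(b).
Round 2: (vi) [cold(b) AND metal(b) -> active(b)]. Adds active(b).
Round 3: (ix) [active(b) -> red(b)]. Adds red(b).
Round 4: (ii) [red(b) AND small(b) -> mammal(b)]. Adds mammal(b).
mammal(b) first appears in round 4.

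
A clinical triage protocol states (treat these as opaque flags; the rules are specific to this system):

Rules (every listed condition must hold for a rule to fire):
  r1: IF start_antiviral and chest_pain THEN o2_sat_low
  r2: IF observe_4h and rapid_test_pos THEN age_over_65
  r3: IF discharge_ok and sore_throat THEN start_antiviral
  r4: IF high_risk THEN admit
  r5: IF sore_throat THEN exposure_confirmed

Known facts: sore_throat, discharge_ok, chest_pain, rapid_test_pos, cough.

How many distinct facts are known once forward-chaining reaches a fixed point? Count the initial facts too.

8

Round 1: r3 [IF discharge_ok and sore_throat THEN start_antiviral]; r5 [IF sore_throat THEN exposure_confirmed]. Adds start_antiviral, exposure_confirmed.
Round 2: r1 [IF start_antiviral and chest_pain THEN o2_sat_low]. Adds o2_sat_low.
Closure: {chest_pain, cough, discharge_ok, exposure_confirmed, o2_sat_low, rapid_test_pos, sore_throat, start_antiviral} — 8 facts.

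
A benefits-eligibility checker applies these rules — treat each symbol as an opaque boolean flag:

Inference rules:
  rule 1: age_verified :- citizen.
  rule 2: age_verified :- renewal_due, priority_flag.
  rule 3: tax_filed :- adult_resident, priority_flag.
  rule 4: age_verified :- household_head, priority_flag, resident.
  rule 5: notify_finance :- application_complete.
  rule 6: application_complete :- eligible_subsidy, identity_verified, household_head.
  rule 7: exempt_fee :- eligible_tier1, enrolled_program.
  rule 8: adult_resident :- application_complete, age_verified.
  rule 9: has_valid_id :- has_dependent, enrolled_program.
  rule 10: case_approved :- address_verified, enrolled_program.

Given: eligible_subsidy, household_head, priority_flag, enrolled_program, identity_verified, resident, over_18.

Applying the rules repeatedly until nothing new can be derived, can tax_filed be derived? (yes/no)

yes

Round 1: rule 4 [age_verified :- household_head, priority_flag, resident.]; rule 6 [application_complete :- eligible_subsidy, identity_verified, household_head.]. Adds age_verified, application_complete.
Round 2: rule 5 [notify_finance :- application_complete.]; rule 8 [adult_resident :- application_complete, age_verified.]. Adds notify_finance, adult_resident.
Round 3: rule 3 [tax_filed :- adult_resident, priority_flag.]. Adds tax_filed.
tax_filed appears in round 3, so it is derivable.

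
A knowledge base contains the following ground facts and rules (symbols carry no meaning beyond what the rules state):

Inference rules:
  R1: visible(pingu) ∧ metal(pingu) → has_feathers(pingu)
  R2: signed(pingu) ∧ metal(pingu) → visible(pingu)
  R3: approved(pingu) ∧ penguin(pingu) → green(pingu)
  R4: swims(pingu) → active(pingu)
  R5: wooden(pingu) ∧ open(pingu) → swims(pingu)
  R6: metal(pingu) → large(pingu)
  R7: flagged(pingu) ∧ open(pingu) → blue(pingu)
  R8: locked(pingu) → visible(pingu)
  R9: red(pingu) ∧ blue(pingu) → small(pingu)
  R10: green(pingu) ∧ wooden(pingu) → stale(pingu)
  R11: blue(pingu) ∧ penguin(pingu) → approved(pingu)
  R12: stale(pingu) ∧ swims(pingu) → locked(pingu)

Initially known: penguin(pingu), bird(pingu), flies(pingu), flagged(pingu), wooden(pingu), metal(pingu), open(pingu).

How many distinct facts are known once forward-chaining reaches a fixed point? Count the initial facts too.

Round 1 fires R5, R6, R7, giving swims(pingu), large(pingu), blue(pingu).
Round 2 fires R4, R11, giving active(pingu), approved(pingu).
Round 3 fires R3, giving green(pingu).
Round 4 fires R10, giving stale(pingu).
Round 5 fires R12, giving locked(pingu).
Round 6 fires R8, giving visible(pingu).
Round 7 fires R1, giving has_feathers(pingu).
Closure: {active(pingu), approved(pingu), bird(pingu), blue(pingu), flagged(pingu), flies(pingu), green(pingu), has_feathers(pingu), large(pingu), locked(pingu), metal(pingu), open(pingu), penguin(pingu), stale(pingu), swims(pingu), visible(pingu), wooden(pingu)} — 17 facts.

17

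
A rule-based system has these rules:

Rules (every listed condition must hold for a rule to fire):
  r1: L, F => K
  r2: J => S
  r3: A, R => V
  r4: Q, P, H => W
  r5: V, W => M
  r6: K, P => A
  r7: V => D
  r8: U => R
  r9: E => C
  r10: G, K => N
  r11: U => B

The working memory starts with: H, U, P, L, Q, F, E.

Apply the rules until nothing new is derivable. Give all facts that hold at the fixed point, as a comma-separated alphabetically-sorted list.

Round 1 — r1, r4, r8, r9, r11, derive K, W, R, C, B.
Round 2 — r6, derive A.
Round 3 — r3, derive V.
Round 4 — r5, r7, derive M, D.

A, B, C, D, E, F, H, K, L, M, P, Q, R, U, V, W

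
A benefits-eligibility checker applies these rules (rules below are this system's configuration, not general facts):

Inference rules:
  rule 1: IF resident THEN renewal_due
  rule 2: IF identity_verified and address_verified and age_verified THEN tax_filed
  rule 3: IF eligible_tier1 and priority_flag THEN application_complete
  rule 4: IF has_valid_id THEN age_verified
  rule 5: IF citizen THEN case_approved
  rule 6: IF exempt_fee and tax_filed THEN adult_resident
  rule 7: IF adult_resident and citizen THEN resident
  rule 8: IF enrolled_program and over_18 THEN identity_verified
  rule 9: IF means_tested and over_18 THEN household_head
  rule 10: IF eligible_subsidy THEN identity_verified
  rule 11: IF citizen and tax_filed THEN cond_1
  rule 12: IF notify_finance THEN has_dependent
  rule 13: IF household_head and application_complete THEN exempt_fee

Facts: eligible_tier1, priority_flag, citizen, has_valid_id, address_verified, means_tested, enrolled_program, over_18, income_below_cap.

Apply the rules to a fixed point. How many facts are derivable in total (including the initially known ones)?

[1] rule 3 [IF eligible_tier1 and priority_flag THEN application_complete]; rule 4 [IF has_valid_id THEN age_verified]; rule 5 [IF citizen THEN case_approved]; rule 8 [IF enrolled_program and over_18 THEN identity_verified]; rule 9 [IF means_tested and over_18 THEN household_head]. ⇒ new: application_complete, age_verified, case_approved, identity_verified, household_head.
[2] rule 2 [IF identity_verified and address_verified and age_verified THEN tax_filed]; rule 13 [IF household_head and application_complete THEN exempt_fee]. ⇒ new: tax_filed, exempt_fee.
[3] rule 6 [IF exempt_fee and tax_filed THEN adult_resident]; rule 11 [IF citizen and tax_filed THEN cond_1]. ⇒ new: adult_resident, cond_1.
[4] rule 7 [IF adult_resident and citizen THEN resident]. ⇒ new: resident.
[5] rule 1 [IF resident THEN renewal_due]. ⇒ new: renewal_due.
Closure: {address_verified, adult_resident, age_verified, application_complete, case_approved, citizen, cond_1, eligible_tier1, enrolled_program, exempt_fee, has_valid_id, household_head, identity_verified, income_below_cap, means_tested, over_18, priority_flag, renewal_due, resident, tax_filed} — 20 facts.

20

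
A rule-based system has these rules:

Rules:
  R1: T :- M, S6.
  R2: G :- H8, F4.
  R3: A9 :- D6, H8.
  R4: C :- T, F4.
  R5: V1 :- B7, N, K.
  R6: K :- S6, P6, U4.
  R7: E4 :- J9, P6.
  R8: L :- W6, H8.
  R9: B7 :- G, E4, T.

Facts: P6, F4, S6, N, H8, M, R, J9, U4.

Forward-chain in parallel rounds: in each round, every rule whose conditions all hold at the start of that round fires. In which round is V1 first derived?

3

Round 1 fires R1, R2, R6, R7, giving T, G, K, E4.
Round 2 fires R4, R9, giving C, B7.
Round 3 fires R5, giving V1.
V1 first appears in round 3.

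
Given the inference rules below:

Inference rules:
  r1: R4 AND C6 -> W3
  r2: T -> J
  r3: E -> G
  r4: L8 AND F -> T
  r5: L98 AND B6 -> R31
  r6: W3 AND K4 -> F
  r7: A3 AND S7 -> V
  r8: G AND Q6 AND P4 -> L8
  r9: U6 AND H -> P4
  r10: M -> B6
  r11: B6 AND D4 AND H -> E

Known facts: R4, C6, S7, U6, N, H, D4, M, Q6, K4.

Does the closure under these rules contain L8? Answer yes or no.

yes

Round 1: r1 [R4 AND C6 -> W3]; r9 [U6 AND H -> P4]; r10 [M -> B6]. Adds W3, P4, B6.
Round 2: r6 [W3 AND K4 -> F]; r11 [B6 AND D4 AND H -> E]. Adds F, E.
Round 3: r3 [E -> G]. Adds G.
Round 4: r8 [G AND Q6 AND P4 -> L8]. Adds L8.
Round 5: r4 [L8 AND F -> T]. Adds T.
Round 6: r2 [T -> J]. Adds J.
L8 appears in round 4, so it is derivable.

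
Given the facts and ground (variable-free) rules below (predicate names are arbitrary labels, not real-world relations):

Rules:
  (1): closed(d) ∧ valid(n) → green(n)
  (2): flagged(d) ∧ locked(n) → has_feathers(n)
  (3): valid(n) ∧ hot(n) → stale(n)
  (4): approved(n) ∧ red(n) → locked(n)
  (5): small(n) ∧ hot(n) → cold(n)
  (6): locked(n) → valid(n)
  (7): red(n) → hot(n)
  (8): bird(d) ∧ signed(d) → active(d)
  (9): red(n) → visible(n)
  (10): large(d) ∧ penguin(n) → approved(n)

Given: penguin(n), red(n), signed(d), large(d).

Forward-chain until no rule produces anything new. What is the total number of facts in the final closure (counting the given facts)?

10

Round 1 — (7), (9), (10), derive hot(n), visible(n), approved(n).
Round 2 — (4), derive locked(n).
Round 3 — (6), derive valid(n).
Round 4 — (3), derive stale(n).
Closure: {approved(n), hot(n), large(d), locked(n), penguin(n), red(n), signed(d), stale(n), valid(n), visible(n)} — 10 facts.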